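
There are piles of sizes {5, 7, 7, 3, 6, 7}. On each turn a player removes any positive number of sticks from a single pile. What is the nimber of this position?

7

Compute the nim-sum pairwise:
5 XOR 7 = 2
2 XOR 7 = 5
5 XOR 3 = 6
6 XOR 6 = 0
0 XOR 7 = 7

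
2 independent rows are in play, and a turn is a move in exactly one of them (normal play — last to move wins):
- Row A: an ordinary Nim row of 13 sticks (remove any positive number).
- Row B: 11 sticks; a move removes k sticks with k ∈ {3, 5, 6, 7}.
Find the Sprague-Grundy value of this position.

13

Row A is a plain Nim row of size 13, so its Grundy value is 13.
Build the Grundy sequence for row B with g(k) = mex{g(k−s) : s ∈ {3, 5, 6, 7}, s ≤ k}:
k:     0  1  2  3  4  5  6  7  8  9 10 11
g(k):  0  0  0  1  1  1  2  2  2  3  0  0
So g(11) = 0.
By the Sprague-Grundy theorem, the Grundy value of a sum of independent games is the XOR of the component values.
Combined value = 13 ⊕ 0 = 13.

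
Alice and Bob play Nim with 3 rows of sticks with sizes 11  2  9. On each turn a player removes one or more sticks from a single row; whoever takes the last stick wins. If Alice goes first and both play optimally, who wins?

In binary:
  1011  (11)
  0010  (2)
  1001  (9)
  ----
  0000  (0)
The nim-sum is 0, so this is a P-position: the player to move is in a losing position under optimal play; Alice is about to move from it and so loses — Bob wins.

Bob wins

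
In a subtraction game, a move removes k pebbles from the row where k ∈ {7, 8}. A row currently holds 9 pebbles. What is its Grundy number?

1

Grundy values for subtraction set {7, 8}:
g(0) = mex{} = 0
g(1) = mex{} = 0
g(2) = mex{} = 0
g(3) = mex{} = 0
g(4) = mex{} = 0
g(5) = mex{} = 0
g(6) = mex{} = 0
g(7) = mex{0} = 1
g(8) = mex{0} = 1
g(9) = mex{0} = 1
So g(9) = 1.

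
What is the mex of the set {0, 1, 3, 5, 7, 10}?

The values 0, 1 are all present; 2 is the first non-negative integer missing from the set.

2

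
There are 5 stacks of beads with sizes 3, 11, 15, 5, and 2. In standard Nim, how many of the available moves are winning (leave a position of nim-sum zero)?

Nim-sum: 3 ^ 11 ^ 15 ^ 5 ^ 2 = 0.
The nim-sum is already 0, so every move leaves a nonzero nim-sum — there are no winning moves.

0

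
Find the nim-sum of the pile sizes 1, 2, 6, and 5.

Compute the nim-sum pairwise:
1 XOR 2 = 3
3 XOR 6 = 5
5 XOR 5 = 0

0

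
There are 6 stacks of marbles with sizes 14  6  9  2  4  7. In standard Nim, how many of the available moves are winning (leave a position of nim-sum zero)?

Compute the nim-sum pairwise:
14 XOR 6 = 8
8 XOR 9 = 1
1 XOR 2 = 3
3 XOR 4 = 7
7 XOR 7 = 0
The nim-sum is already 0, so every move leaves a nonzero nim-sum — there are no winning moves.

0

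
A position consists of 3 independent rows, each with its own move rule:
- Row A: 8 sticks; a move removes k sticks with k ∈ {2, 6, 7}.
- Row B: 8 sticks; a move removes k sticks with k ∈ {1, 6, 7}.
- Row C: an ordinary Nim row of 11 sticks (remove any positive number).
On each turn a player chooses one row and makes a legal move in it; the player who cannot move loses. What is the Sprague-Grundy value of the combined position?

11

Grundy values for row A (subtraction set {2, 6, 7}):
g(0) = mex{} = 0
g(1) = mex{} = 0
g(2) = mex{0} = 1
g(3) = mex{0} = 1
g(4) = mex{1} = 0
g(5) = mex{1} = 0
g(6) = mex{0} = 1
g(7) = mex{0} = 1
g(8) = mex{0,1} = 2
So g(8) = 2.
Build the Grundy sequence for row B with g(k) = mex{g(k−s) : s ∈ {1, 6, 7}, s ≤ k}:
g(0) = mex{} = 0
g(1) = mex{0} = 1
g(2) = mex{1} = 0
g(3) = mex{0} = 1
g(4) = mex{1} = 0
g(5) = mex{0} = 1
g(6) = mex{0,1} = 2
g(7) = mex{0,1,2} = 3
g(8) = mex{0,1,3} = 2
So g(8) = 2.
Row C is a plain Nim row of size 11, so its Grundy value is 11.
The value of a disjunctive sum is the nim-sum of the parts.
Combined value = 2 ⊕ 2 ⊕ 11 = 11.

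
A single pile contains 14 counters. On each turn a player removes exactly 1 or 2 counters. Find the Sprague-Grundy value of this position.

2

Grundy values for subtraction set {1, 2}:
k:     0  1  2  3  4  5  6  7  8  9 10 11 12 13 14
g(k):  0  1  2  0  1  2  0  1  2  0  1  2  0  1  2
So g(14) = 2.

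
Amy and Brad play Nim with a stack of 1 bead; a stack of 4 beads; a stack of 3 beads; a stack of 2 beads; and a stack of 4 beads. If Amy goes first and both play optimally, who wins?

In binary:
  001  (1)
  100  (4)
  011  (3)
  010  (2)
  100  (4)
  ---
  000  (0)
The nim-sum is 0, so this is a P-position: the player to move is in a losing position under optimal play; Amy is about to move from it and so loses — Brad wins.

Brad wins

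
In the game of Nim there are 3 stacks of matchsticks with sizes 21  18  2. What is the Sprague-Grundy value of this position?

Bitwise XOR of the heap sizes:
  10101  (21)
  10010  (18)
  00010  (2)
  -----
  00101  (5)

5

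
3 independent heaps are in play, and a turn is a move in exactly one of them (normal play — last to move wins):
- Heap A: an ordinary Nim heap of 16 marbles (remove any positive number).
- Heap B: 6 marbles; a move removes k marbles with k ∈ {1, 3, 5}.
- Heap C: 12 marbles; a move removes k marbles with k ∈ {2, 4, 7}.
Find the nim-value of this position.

16

Heap A is a plain Nim heap of size 16, so its Grundy value is 16.
Grundy values for heap B (subtraction set {1, 3, 5}):
k:     0  1  2  3  4  5  6
g(k):  0  1  0  1  0  1  0
So g(6) = 0.
For heap C, compute g(0), g(1), … with moves {2, 4, 7}:
k:     0  1  2  3  4  5  6  7  8  9 10 11 12
g(k):  0  0  1  1  2  2  0  3  1  0  2  1  0
So g(12) = 0.
By the Sprague-Grundy theorem, the Grundy value of a sum of independent games is the XOR of the component values.
Combined value = 16 ⊕ 0 ⊕ 0 = 16.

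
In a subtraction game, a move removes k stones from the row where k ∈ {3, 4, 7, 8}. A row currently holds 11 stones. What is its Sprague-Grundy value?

0

Compute g(0), g(1), … for moves {3, 4, 7, 8}:
k:     0  1  2  3  4  5  6  7  8  9 10 11
g(k):  0  0  0  1  1  1  2  2  2  3  3  0
So g(11) = 0.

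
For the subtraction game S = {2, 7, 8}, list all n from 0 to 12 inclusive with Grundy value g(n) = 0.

0, 1, 4, 5, 10

Grundy values for subtraction set {2, 7, 8}:
k:     0  1  2  3  4  5  6  7  8  9 10 11 12
g(k):  0  0  1  1  0  0  1  1  2  2  0  3  1
The P-positions (g = 0) in 0..12 are 0, 1, 4, 5, 10.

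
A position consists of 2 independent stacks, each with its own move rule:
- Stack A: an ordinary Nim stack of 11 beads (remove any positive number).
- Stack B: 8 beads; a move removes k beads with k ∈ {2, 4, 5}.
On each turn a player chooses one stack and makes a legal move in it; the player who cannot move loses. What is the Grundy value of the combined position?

11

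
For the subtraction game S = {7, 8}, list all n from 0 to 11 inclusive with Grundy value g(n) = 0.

Build the Grundy sequence with g(k) = mex{g(k−s) : s ∈ {7, 8}, s ≤ k}:
g(0) = mex{} = 0
g(1) = mex{} = 0
g(2) = mex{} = 0
g(3) = mex{} = 0
g(4) = mex{} = 0
g(5) = mex{} = 0
g(6) = mex{} = 0
g(7) = mex{0} = 1
g(8) = mex{0} = 1
g(9) = mex{0} = 1
g(10) = mex{0} = 1
g(11) = mex{0} = 1
The P-positions (g = 0) in 0..11 are 0, 1, 2, 3, 4, 5, 6.

0, 1, 2, 3, 4, 5, 6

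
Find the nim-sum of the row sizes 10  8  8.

Nim-sum: 10 XOR 8 XOR 8 = 10.

10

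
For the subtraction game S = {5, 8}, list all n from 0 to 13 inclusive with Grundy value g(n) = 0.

0, 1, 2, 3, 4, 13

Grundy values for subtraction set {5, 8}:
k:     0  1  2  3  4  5  6  7  8  9 10 11 12 13
g(k):  0  0  0  0  0  1  1  1  1  1  2  2  2  0
The P-positions (g = 0) in 0..13 are 0, 1, 2, 3, 4, 13.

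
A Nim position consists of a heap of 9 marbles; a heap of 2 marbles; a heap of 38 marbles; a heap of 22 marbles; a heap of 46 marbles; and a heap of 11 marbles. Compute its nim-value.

30

Nim-sum: 9 ^ 2 ^ 38 ^ 22 ^ 46 ^ 11 = 30.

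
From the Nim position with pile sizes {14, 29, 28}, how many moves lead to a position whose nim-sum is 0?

Nim-sum: 14 XOR 29 XOR 28 = 15.
The overall nim-sum is X = 15. A pile of size p has a winning move iff p XOR X < p (reduce it to p XOR X).
  14: 14 XOR 15 = 1 < 14 — winning move (to 1).
  29: 29 XOR 15 = 18 < 29 — winning move (to 18).
  28: 28 XOR 15 = 19 < 28 — winning move (to 19).
That gives 3 winning moves.

3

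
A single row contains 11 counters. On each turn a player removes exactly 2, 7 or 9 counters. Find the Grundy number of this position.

3

Build the Grundy sequence with g(k) = mex{g(k−s) : s ∈ {2, 7, 9}, s ≤ k}:
k:     0  1  2  3  4  5  6  7  8  9 10 11
g(k):  0  0  1  1  0  0  1  1  2  2  3  3
So g(11) = 3.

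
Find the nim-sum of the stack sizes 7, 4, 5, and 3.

Write each in binary and XOR column by column:
  111  (7)
  100  (4)
  101  (5)
  011  (3)
  ---
  101  (5)

5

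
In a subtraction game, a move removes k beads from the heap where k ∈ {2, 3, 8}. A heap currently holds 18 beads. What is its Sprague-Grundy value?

1

Grundy values for subtraction set {2, 3, 8}:
k:     0  1  2  3  4  5  6  7  8  9 10 11 12 13 14 15 16 17 18
g(k):  0  0  1  1  2  0  0  1  1  2  0  0  1  1  2  0  0  1  1
So g(18) = 1.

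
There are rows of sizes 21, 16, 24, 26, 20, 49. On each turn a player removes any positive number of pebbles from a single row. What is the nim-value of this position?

Nim-sum: 21 XOR 16 XOR 24 XOR 26 XOR 20 XOR 49 = 34.

34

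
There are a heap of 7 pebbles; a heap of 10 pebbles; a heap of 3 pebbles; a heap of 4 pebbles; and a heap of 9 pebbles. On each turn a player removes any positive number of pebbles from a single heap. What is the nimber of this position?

3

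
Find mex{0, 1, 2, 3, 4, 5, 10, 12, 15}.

6

The values 0, 1, 2, 3, 4, 5 are all present; 6 is the first non-negative integer missing from the set.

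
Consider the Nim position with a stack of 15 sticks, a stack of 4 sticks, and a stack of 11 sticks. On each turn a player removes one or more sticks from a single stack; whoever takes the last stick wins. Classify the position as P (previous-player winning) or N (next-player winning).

P-position

In binary:
  1111  (15)
  0100  (4)
  1011  (11)
  ----
  0000  (0)
The nim-sum is 0, so this is a P-position: the player to move is in a losing position under optimal play.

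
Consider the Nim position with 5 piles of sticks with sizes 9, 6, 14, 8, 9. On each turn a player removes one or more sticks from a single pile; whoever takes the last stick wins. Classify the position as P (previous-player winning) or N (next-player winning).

Compute the nim-sum pairwise:
9 ^ 6 = 15
15 ^ 14 = 1
1 ^ 8 = 9
9 ^ 9 = 0
The nim-sum is 0, so this is a P-position: the player to move is in a losing position under optimal play.

P-position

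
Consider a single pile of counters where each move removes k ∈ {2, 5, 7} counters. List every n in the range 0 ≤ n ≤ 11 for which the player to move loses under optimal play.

0, 1, 4, 10

Grundy values for subtraction set {2, 5, 7}:
g(0) = mex{} = 0
g(1) = mex{} = 0
g(2) = mex{0} = 1
g(3) = mex{0} = 1
g(4) = mex{1} = 0
g(5) = mex{0,1} = 2
g(6) = mex{0} = 1
g(7) = mex{0,1,2} = 3
g(8) = mex{0,1} = 2
g(9) = mex{0,1,3} = 2
g(10) = mex{1,2} = 0
g(11) = mex{0,1,2} = 3
The P-positions (g = 0) in 0..11 are 0, 1, 4, 10.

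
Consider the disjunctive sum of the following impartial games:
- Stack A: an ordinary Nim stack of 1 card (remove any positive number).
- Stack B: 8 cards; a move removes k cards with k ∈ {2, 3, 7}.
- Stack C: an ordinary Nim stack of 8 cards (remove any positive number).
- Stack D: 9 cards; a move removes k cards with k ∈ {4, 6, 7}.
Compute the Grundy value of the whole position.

10

Stack A is a plain Nim stack of size 1, so its Grundy value is 1.
Build the Grundy sequence for stack B with g(k) = mex{g(k−s) : s ∈ {2, 3, 7}, s ≤ k}:
g(0) = mex{} = 0
g(1) = mex{} = 0
g(2) = mex{0} = 1
g(3) = mex{0} = 1
g(4) = mex{0,1} = 2
g(5) = mex{1} = 0
g(6) = mex{1,2} = 0
g(7) = mex{0,2} = 1
g(8) = mex{0} = 1
So g(8) = 1.
Stack C is a plain Nim stack of size 8, so its Grundy value is 8.
Grundy values for stack D (subtraction set {4, 6, 7}):
g(0) = mex{} = 0
g(1) = mex{} = 0
g(2) = mex{} = 0
g(3) = mex{} = 0
g(4) = mex{0} = 1
g(5) = mex{0} = 1
g(6) = mex{0} = 1
g(7) = mex{0} = 1
g(8) = mex{0,1} = 2
g(9) = mex{0,1} = 2
So g(9) = 2.
The value of a disjunctive sum is the nim-sum of the parts.
Combined value = 1 XOR 1 XOR 8 XOR 2 = 10.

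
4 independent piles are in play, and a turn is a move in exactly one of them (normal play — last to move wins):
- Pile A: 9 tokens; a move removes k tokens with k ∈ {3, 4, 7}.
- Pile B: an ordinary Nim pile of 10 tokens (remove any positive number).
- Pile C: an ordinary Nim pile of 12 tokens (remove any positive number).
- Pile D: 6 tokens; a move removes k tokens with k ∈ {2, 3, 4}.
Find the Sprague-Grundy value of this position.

Grundy values for pile A (subtraction set {3, 4, 7}):
g(0) = mex{} = 0
g(1) = mex{} = 0
g(2) = mex{} = 0
g(3) = mex{0} = 1
g(4) = mex{0} = 1
g(5) = mex{0} = 1
g(6) = mex{0,1} = 2
g(7) = mex{0,1} = 2
g(8) = mex{0,1} = 2
g(9) = mex{0,1,2} = 3
So g(9) = 3.
Pile B is a plain Nim pile of size 10, so its Grundy value is 10.
Pile C is a plain Nim pile of size 12, so its Grundy value is 12.
For pile D, compute g(0), g(1), … with moves {2, 3, 4}:
g(0) = mex{} = 0
g(1) = mex{} = 0
g(2) = mex{0} = 1
g(3) = mex{0} = 1
g(4) = mex{0,1} = 2
g(5) = mex{0,1} = 2
g(6) = mex{1,2} = 0
So g(6) = 0.
The value of a disjunctive sum is the nim-sum of the parts.
Combined value = 3 ⊕ 10 ⊕ 12 ⊕ 0 = 5.

5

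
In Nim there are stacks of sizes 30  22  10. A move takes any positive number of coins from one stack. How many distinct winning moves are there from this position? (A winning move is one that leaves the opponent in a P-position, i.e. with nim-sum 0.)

3

Compute the nim-sum pairwise:
30 XOR 22 = 8
8 XOR 10 = 2
The overall nim-sum is X = 2. A stack of size p has a winning move iff p XOR X < p (reduce it to p XOR X).
  30: 30 XOR 2 = 28 < 30 — winning move (to 28).
  22: 22 XOR 2 = 20 < 22 — winning move (to 20).
  10: 10 XOR 2 = 8 < 10 — winning move (to 8).
That gives 3 winning moves.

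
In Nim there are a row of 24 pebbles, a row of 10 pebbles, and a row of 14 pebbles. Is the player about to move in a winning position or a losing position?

Winning position

Compute the nim-sum pairwise:
24 ⊕ 10 = 18
18 ⊕ 14 = 28
The nim-sum is 28 ≠ 0, so this is an N-position: the player to move can win.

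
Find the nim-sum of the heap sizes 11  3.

8

Nim-sum: 11 ⊕ 3 = 8.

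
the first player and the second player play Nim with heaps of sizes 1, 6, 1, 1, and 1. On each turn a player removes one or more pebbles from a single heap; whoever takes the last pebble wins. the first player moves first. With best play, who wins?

the first player wins

In binary:
  001  (1)
  110  (6)
  001  (1)
  001  (1)
  001  (1)
  ---
  110  (6)
The nim-sum is 6 ≠ 0, so this is an N-position: the player to move can win; the first player has a winning move.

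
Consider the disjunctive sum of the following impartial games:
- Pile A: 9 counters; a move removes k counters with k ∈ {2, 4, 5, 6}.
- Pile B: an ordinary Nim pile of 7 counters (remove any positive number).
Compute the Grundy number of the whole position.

For pile A, compute g(0), g(1), … with moves {2, 4, 5, 6}:
g(0) = mex{} = 0
g(1) = mex{} = 0
g(2) = mex{0} = 1
g(3) = mex{0} = 1
g(4) = mex{0,1} = 2
g(5) = mex{0,1} = 2
g(6) = mex{0,1,2} = 3
g(7) = mex{0,1,2} = 3
g(8) = mex{1,2,3} = 0
g(9) = mex{1,2,3} = 0
So g(9) = 0.
Pile B is a plain Nim pile of size 7, so its Grundy value is 7.
By the Sprague-Grundy theorem, the Grundy value of a sum of independent games is the XOR of the component values.
Combined value = 0 ⊕ 7 = 7.

7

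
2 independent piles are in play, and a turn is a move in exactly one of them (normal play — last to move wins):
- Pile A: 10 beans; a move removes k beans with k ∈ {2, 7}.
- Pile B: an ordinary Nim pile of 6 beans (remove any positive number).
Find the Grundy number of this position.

Grundy values for pile A (subtraction set {2, 7}):
g(0) = mex{} = 0
g(1) = mex{} = 0
g(2) = mex{0} = 1
g(3) = mex{0} = 1
g(4) = mex{1} = 0
g(5) = mex{1} = 0
g(6) = mex{0} = 1
g(7) = mex{0} = 1
g(8) = mex{0,1} = 2
g(9) = mex{1} = 0
g(10) = mex{1,2} = 0
So g(10) = 0.
Pile B is a plain Nim pile of size 6, so its Grundy value is 6.
By the Sprague-Grundy theorem, the Grundy value of a sum of independent games is the XOR of the component values.
Combined value = 0 XOR 6 = 6.

6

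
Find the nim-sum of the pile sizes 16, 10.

26

Nim-sum: 16 XOR 10 = 26.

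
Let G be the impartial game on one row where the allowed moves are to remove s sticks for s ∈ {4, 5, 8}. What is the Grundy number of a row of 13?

Compute g(0), g(1), … for moves {4, 5, 8}:
k:     0  1  2  3  4  5  6  7  8  9 10 11 12 13
g(k):  0  0  0  0  1  1  1  1  2  2  2  2  0  0
So g(13) = 0.

0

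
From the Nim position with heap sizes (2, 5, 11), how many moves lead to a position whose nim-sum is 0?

Bitwise XOR of the heap sizes:
  0010  (2)
  0101  (5)
  1011  (11)
  ----
  1100  (12)
The overall nim-sum is X = 12. A heap of size p has a winning move iff p XOR X < p (reduce it to p XOR X).
  2: 2 XOR 12 = 14 ≥ 2 — no move.
  5: 5 XOR 12 = 9 ≥ 5 — no move.
  11: 11 XOR 12 = 7 < 11 — winning move (to 7).
That gives 1 winning move.

1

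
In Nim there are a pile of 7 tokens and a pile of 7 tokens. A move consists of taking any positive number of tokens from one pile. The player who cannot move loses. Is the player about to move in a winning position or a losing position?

Losing position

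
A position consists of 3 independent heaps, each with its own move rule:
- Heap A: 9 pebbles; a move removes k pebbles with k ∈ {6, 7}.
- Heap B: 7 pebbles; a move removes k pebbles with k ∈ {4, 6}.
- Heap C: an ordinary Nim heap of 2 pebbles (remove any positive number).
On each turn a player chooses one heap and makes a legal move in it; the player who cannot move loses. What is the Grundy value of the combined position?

For heap A, compute g(0), g(1), … with moves {6, 7}:
k:     0  1  2  3  4  5  6  7  8  9
g(k):  0  0  0  0  0  0  1  1  1  1
So g(9) = 1.
For heap B, compute g(0), g(1), … with moves {4, 6}:
g(0) = mex{} = 0
g(1) = mex{} = 0
g(2) = mex{} = 0
g(3) = mex{} = 0
g(4) = mex{0} = 1
g(5) = mex{0} = 1
g(6) = mex{0} = 1
g(7) = mex{0} = 1
So g(7) = 1.
Heap C is a plain Nim heap of size 2, so its Grundy value is 2.
By the Sprague-Grundy theorem, the Grundy value of a sum of independent games is the XOR of the component values.
Combined value = 1 ⊕ 1 ⊕ 2 = 2.

2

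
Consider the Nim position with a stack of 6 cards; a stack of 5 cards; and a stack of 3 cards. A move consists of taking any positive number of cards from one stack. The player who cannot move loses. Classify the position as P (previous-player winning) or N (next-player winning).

Compute the nim-sum pairwise:
6 ^ 5 = 3
3 ^ 3 = 0
The nim-sum is 0, so this is a P-position: the player to move is in a losing position under optimal play.

P-position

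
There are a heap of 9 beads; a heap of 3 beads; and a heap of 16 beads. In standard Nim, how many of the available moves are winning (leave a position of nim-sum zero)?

1

Write each in binary and XOR column by column:
  01001  (9)
  00011  (3)
  10000  (16)
  -----
  11010  (26)
The overall nim-sum is X = 26. A heap of size p has a winning move iff p XOR X < p (reduce it to p XOR X).
  9: 9 XOR 26 = 19 ≥ 9 — no move.
  3: 3 XOR 26 = 25 ≥ 3 — no move.
  16: 16 XOR 26 = 10 < 16 — winning move (to 10).
That gives 1 winning move.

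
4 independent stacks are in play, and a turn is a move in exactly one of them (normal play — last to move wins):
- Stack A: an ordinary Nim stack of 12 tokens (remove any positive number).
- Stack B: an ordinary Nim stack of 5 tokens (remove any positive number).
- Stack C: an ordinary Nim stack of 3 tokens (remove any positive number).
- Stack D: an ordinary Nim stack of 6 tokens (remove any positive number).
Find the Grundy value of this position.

12

Stack A is a plain Nim stack of size 12, so its Grundy value is 12.
Stack B is a plain Nim stack of size 5, so its Grundy value is 5.
Stack C is a plain Nim stack of size 3, so its Grundy value is 3.
Stack D is a plain Nim stack of size 6, so its Grundy value is 6.
The value of a disjunctive sum is the nim-sum of the parts.
Combined value = 12 ⊕ 5 ⊕ 3 ⊕ 6 = 12.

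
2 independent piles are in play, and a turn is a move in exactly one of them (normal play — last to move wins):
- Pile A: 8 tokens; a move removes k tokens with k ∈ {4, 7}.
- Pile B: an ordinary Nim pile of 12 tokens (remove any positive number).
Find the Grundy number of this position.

14

Build the Grundy sequence for pile A with g(k) = mex{g(k−s) : s ∈ {4, 7}, s ≤ k}:
g(0) = mex{} = 0
g(1) = mex{} = 0
g(2) = mex{} = 0
g(3) = mex{} = 0
g(4) = mex{0} = 1
g(5) = mex{0} = 1
g(6) = mex{0} = 1
g(7) = mex{0} = 1
g(8) = mex{0,1} = 2
So g(8) = 2.
Pile B is a plain Nim pile of size 12, so its Grundy value is 12.
The value of a disjunctive sum is the nim-sum of the parts.
Combined value = 2 ⊕ 12 = 14.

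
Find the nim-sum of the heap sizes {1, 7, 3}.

5

In binary:
  001  (1)
  111  (7)
  011  (3)
  ---
  101  (5)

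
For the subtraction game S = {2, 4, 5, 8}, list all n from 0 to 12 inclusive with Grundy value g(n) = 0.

0, 1, 7, 10

Build the Grundy sequence with g(k) = mex{g(k−s) : s ∈ {2, 4, 5, 8}, s ≤ k}:
g(0) = mex{} = 0
g(1) = mex{} = 0
g(2) = mex{0} = 1
g(3) = mex{0} = 1
g(4) = mex{0,1} = 2
g(5) = mex{0,1} = 2
g(6) = mex{0,1,2} = 3
g(7) = mex{1,2} = 0
g(8) = mex{0,1,2,3} = 4
g(9) = mex{0,2} = 1
g(10) = mex{1,2,3,4} = 0
g(11) = mex{0,1,3} = 2
g(12) = mex{0,2,4} = 1
The P-positions (g = 0) in 0..12 are 0, 1, 7, 10.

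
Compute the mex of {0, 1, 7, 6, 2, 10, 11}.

3

The values 0, 1, 2 are all present; 3 is the first non-negative integer missing from the set.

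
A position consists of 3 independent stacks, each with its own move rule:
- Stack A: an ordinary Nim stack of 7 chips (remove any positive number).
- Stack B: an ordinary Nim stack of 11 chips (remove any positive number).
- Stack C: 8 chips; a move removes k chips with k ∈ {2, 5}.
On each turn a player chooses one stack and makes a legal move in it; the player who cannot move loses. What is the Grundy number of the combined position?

12

Stack A is a plain Nim stack of size 7, so its Grundy value is 7.
Stack B is a plain Nim stack of size 11, so its Grundy value is 11.
Build the Grundy sequence for stack C with g(k) = mex{g(k−s) : s ∈ {2, 5}, s ≤ k}:
k:     0  1  2  3  4  5  6  7  8
g(k):  0  0  1  1  0  2  1  0  0
So g(8) = 0.
By the Sprague-Grundy theorem, the Grundy value of a sum of independent games is the XOR of the component values.
Combined value = 7 ⊕ 11 ⊕ 0 = 12.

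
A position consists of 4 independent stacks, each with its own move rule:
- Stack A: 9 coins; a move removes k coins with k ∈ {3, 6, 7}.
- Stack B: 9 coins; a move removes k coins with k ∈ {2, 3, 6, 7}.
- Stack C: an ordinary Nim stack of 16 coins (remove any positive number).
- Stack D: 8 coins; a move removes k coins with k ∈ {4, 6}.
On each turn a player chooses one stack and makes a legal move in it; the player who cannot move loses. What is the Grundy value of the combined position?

17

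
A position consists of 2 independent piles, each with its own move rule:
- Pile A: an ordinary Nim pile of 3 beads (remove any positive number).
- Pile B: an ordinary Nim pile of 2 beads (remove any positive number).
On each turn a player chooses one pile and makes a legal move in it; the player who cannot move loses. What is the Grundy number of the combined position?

1

Pile A is a plain Nim pile of size 3, so its Grundy value is 3.
Pile B is a plain Nim pile of size 2, so its Grundy value is 2.
By the Sprague-Grundy theorem, the Grundy value of a sum of independent games is the XOR of the component values.
Combined value = 3 ⊕ 2 = 1.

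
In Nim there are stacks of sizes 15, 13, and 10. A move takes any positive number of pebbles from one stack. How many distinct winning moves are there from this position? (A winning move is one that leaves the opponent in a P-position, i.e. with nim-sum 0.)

Compute the nim-sum pairwise:
15 XOR 13 = 2
2 XOR 10 = 8
The overall nim-sum is X = 8. A stack of size p has a winning move iff p XOR X < p (reduce it to p XOR X).
  15: 15 XOR 8 = 7 < 15 — winning move (to 7).
  13: 13 XOR 8 = 5 < 13 — winning move (to 5).
  10: 10 XOR 8 = 2 < 10 — winning move (to 2).
That gives 3 winning moves.

3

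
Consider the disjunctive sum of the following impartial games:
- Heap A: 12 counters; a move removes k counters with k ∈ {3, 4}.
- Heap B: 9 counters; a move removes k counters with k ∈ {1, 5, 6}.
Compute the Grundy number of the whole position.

2

For heap A, compute g(0), g(1), … with moves {3, 4}:
g(0) = mex{} = 0
g(1) = mex{} = 0
g(2) = mex{} = 0
g(3) = mex{0} = 1
g(4) = mex{0} = 1
g(5) = mex{0} = 1
g(6) = mex{0,1} = 2
g(7) = mex{1} = 0
g(8) = mex{1} = 0
g(9) = mex{1,2} = 0
g(10) = mex{0,2} = 1
g(11) = mex{0} = 1
g(12) = mex{0} = 1
So g(12) = 1.
Grundy values for heap B (subtraction set {1, 5, 6}):
k:     0  1  2  3  4  5  6  7  8  9
g(k):  0  1  0  1  0  1  2  3  2  3
So g(9) = 3.
By the Sprague-Grundy theorem, the Grundy value of a sum of independent games is the XOR of the component values.
Combined value = 1 XOR 3 = 2.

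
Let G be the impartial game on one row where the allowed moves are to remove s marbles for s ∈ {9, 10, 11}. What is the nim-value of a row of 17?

Compute g(0), g(1), … for moves {9, 10, 11}:
k:     0  1  2  3  4  5  6  7  8  9 10 11 12 13 14 15 16 17
g(k):  0  0  0  0  0  0  0  0  0  1  1  1  1  1  1  1  1  1
So g(17) = 1.

1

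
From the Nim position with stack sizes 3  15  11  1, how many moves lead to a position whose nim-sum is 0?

1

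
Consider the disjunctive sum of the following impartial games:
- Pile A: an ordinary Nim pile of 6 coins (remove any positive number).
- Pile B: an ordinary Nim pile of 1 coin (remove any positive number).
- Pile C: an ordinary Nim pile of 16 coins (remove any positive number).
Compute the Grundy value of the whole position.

Pile A is a plain Nim pile of size 6, so its Grundy value is 6.
Pile B is a plain Nim pile of size 1, so its Grundy value is 1.
Pile C is a plain Nim pile of size 16, so its Grundy value is 16.
The value of a disjunctive sum is the nim-sum of the parts.
Combined value = 6 ⊕ 1 ⊕ 16 = 23.

23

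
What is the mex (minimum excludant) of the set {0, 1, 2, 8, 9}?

3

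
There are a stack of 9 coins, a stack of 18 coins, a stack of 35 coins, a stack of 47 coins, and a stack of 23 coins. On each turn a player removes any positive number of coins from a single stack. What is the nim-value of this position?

Bitwise XOR of the heap sizes:
  001001  (9)
  010010  (18)
  100011  (35)
  101111  (47)
  010111  (23)
  ------
  000000  (0)

0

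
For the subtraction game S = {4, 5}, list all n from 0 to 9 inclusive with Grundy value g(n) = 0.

0, 1, 2, 3, 9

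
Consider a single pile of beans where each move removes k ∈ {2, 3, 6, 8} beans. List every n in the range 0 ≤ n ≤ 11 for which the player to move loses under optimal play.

Build the Grundy sequence with g(k) = mex{g(k−s) : s ∈ {2, 3, 6, 8}, s ≤ k}:
g(0) = mex{} = 0
g(1) = mex{} = 0
g(2) = mex{0} = 1
g(3) = mex{0} = 1
g(4) = mex{0,1} = 2
g(5) = mex{1} = 0
g(6) = mex{0,1,2} = 3
g(7) = mex{0,2} = 1
g(8) = mex{0,1,3} = 2
g(9) = mex{0,1,3} = 2
g(10) = mex{1,2} = 0
g(11) = mex{0,1,2} = 3
The P-positions (g = 0) in 0..11 are 0, 1, 5, 10.

0, 1, 5, 10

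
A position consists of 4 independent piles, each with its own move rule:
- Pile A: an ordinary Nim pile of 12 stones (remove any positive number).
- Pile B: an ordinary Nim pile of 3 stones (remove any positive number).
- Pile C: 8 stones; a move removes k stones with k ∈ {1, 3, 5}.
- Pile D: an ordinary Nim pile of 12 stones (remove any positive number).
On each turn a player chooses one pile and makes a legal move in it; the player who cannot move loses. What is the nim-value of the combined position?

3

Pile A is a plain Nim pile of size 12, so its Grundy value is 12.
Pile B is a plain Nim pile of size 3, so its Grundy value is 3.
Grundy values for pile C (subtraction set {1, 3, 5}):
g(0) = mex{} = 0
g(1) = mex{0} = 1
g(2) = mex{1} = 0
g(3) = mex{0} = 1
g(4) = mex{1} = 0
g(5) = mex{0} = 1
g(6) = mex{1} = 0
g(7) = mex{0} = 1
g(8) = mex{1} = 0
So g(8) = 0.
Pile D is a plain Nim pile of size 12, so its Grundy value is 12.
By the Sprague-Grundy theorem, the Grundy value of a sum of independent games is the XOR of the component values.
Combined value = 12 ⊕ 3 ⊕ 0 ⊕ 12 = 3.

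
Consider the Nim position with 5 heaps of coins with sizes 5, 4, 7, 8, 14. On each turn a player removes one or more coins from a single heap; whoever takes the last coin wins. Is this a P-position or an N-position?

Compute the nim-sum pairwise:
5 XOR 4 = 1
1 XOR 7 = 6
6 XOR 8 = 14
14 XOR 14 = 0
The nim-sum is 0, so this is a P-position: the player to move is in a losing position under optimal play.

P-position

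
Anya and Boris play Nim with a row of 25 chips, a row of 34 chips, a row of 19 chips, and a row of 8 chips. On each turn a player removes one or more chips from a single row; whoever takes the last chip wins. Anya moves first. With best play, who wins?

In binary:
  011001  (25)
  100010  (34)
  010011  (19)
  001000  (8)
  ------
  100000  (32)
The nim-sum is 32 ≠ 0, so this is an N-position: the player to move can win; Anya has a winning move.

Anya wins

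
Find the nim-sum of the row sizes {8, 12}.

4

Bitwise XOR of the heap sizes:
  1000  (8)
  1100  (12)
  ----
  0100  (4)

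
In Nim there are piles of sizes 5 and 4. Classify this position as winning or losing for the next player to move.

Compute the nim-sum pairwise:
5 ⊕ 4 = 1
The nim-sum is 1 ≠ 0, so this is an N-position: the player to move can win.

Winning position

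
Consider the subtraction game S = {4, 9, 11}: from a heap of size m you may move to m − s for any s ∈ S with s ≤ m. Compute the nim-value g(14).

3

Compute g(0), g(1), … for moves {4, 9, 11}:
g(0) = mex{} = 0
g(1) = mex{} = 0
g(2) = mex{} = 0
g(3) = mex{} = 0
g(4) = mex{0} = 1
g(5) = mex{0} = 1
g(6) = mex{0} = 1
g(7) = mex{0} = 1
g(8) = mex{1} = 0
g(9) = mex{0,1} = 2
g(10) = mex{0,1} = 2
g(11) = mex{0,1} = 2
g(12) = mex{0} = 1
g(13) = mex{0,1,2} = 3
g(14) = mex{0,1,2} = 3
So g(14) = 3.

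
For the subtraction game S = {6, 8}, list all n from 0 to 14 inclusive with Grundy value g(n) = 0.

0, 1, 2, 3, 4, 5, 14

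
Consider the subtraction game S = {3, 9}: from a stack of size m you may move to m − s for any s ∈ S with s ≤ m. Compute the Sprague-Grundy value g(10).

1

Grundy values for subtraction set {3, 9}:
k:     0  1  2  3  4  5  6  7  8  9 10
g(k):  0  0  0  1  1  1  0  0  0  1  1
So g(10) = 1.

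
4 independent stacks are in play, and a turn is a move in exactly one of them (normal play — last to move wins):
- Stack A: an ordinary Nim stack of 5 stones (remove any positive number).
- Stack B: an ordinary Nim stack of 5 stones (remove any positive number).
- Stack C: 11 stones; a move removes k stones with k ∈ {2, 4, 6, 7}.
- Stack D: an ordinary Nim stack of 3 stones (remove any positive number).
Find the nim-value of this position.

2

Stack A is a plain Nim stack of size 5, so its Grundy value is 5.
Stack B is a plain Nim stack of size 5, so its Grundy value is 5.
For stack C, compute g(0), g(1), … with moves {2, 4, 6, 7}:
g(0) = mex{} = 0
g(1) = mex{} = 0
g(2) = mex{0} = 1
g(3) = mex{0} = 1
g(4) = mex{0,1} = 2
g(5) = mex{0,1} = 2
g(6) = mex{0,1,2} = 3
g(7) = mex{0,1,2} = 3
g(8) = mex{0,1,2,3} = 4
g(9) = mex{1,2,3} = 0
g(10) = mex{1,2,3,4} = 0
g(11) = mex{0,2,3} = 1
So g(11) = 1.
Stack D is a plain Nim stack of size 3, so its Grundy value is 3.
The value of a disjunctive sum is the nim-sum of the parts.
Combined value = 5 XOR 5 XOR 1 XOR 3 = 2.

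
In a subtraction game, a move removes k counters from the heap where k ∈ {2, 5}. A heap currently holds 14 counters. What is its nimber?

Grundy values for subtraction set {2, 5}:
k:     0  1  2  3  4  5  6  7  8  9 10 11 12 13 14
g(k):  0  0  1  1  0  2  1  0  0  1  1  0  2  1  0
So g(14) = 0.

0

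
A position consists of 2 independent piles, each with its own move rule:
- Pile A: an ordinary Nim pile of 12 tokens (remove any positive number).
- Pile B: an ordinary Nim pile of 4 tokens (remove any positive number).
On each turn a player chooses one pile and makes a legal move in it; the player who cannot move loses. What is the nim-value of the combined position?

8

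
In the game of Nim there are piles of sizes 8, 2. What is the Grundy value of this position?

10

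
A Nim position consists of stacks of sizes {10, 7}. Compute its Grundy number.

13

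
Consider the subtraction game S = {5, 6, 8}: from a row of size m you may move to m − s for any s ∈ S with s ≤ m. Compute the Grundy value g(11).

Compute g(0), g(1), … for moves {5, 6, 8}:
g(0) = mex{} = 0
g(1) = mex{} = 0
g(2) = mex{} = 0
g(3) = mex{} = 0
g(4) = mex{} = 0
g(5) = mex{0} = 1
g(6) = mex{0} = 1
g(7) = mex{0} = 1
g(8) = mex{0} = 1
g(9) = mex{0} = 1
g(10) = mex{0,1} = 2
g(11) = mex{0,1} = 2
So g(11) = 2.

2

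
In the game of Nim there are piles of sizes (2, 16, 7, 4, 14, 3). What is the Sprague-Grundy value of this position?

28

Bitwise XOR of the heap sizes:
  00010  (2)
  10000  (16)
  00111  (7)
  00100  (4)
  01110  (14)
  00011  (3)
  -----
  11100  (28)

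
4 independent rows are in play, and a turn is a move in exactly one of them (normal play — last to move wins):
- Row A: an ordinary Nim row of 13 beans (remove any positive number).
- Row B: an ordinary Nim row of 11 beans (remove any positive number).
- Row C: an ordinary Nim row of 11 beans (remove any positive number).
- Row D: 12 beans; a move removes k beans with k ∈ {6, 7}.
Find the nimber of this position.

Row A is a plain Nim row of size 13, so its Grundy value is 13.
Row B is a plain Nim row of size 11, so its Grundy value is 11.
Row C is a plain Nim row of size 11, so its Grundy value is 11.
For row D, compute g(0), g(1), … with moves {6, 7}:
g(0) = mex{} = 0
g(1) = mex{} = 0
g(2) = mex{} = 0
g(3) = mex{} = 0
g(4) = mex{} = 0
g(5) = mex{} = 0
g(6) = mex{0} = 1
g(7) = mex{0} = 1
g(8) = mex{0} = 1
g(9) = mex{0} = 1
g(10) = mex{0} = 1
g(11) = mex{0} = 1
g(12) = mex{0,1} = 2
So g(12) = 2.
By the Sprague-Grundy theorem, the Grundy value of a sum of independent games is the XOR of the component values.
Combined value = 13 ⊕ 11 ⊕ 11 ⊕ 2 = 15.

15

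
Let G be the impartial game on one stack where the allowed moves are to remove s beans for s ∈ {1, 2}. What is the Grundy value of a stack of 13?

Grundy values for subtraction set {1, 2}:
g(0) = mex{} = 0
g(1) = mex{0} = 1
g(2) = mex{0,1} = 2
g(3) = mex{1,2} = 0
g(4) = mex{0,2} = 1
g(5) = mex{0,1} = 2
g(6) = mex{1,2} = 0
g(7) = mex{0,2} = 1
g(8) = mex{0,1} = 2
g(9) = mex{1,2} = 0
g(10) = mex{0,2} = 1
g(11) = mex{0,1} = 2
g(12) = mex{1,2} = 0
g(13) = mex{0,2} = 1
So g(13) = 1.

1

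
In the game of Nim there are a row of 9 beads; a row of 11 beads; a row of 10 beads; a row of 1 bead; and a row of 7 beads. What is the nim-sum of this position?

Compute the nim-sum pairwise:
9 ^ 11 = 2
2 ^ 10 = 8
8 ^ 1 = 9
9 ^ 7 = 14

14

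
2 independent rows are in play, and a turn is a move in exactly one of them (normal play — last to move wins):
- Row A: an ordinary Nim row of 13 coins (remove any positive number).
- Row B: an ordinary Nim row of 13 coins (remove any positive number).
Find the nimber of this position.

0

Row A is a plain Nim row of size 13, so its Grundy value is 13.
Row B is a plain Nim row of size 13, so its Grundy value is 13.
By the Sprague-Grundy theorem, the Grundy value of a sum of independent games is the XOR of the component values.
Combined value = 13 ⊕ 13 = 0.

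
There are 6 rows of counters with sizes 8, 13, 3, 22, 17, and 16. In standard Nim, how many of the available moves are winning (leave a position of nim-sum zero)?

Compute the nim-sum pairwise:
8 XOR 13 = 5
5 XOR 3 = 6
6 XOR 22 = 16
16 XOR 17 = 1
1 XOR 16 = 17
The overall nim-sum is X = 17. A row of size p has a winning move iff p XOR X < p (reduce it to p XOR X).
  8: 8 XOR 17 = 25 ≥ 8 — no move.
  13: 13 XOR 17 = 28 ≥ 13 — no move.
  3: 3 XOR 17 = 18 ≥ 3 — no move.
  22: 22 XOR 17 = 7 < 22 — winning move (to 7).
  17: 17 XOR 17 = 0 < 17 — winning move (to 0).
  16: 16 XOR 17 = 1 < 16 — winning move (to 1).
That gives 3 winning moves.

3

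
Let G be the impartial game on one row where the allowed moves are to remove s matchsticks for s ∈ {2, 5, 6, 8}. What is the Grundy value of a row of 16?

Build the Grundy sequence with g(k) = mex{g(k−s) : s ∈ {2, 5, 6, 8}, s ≤ k}:
k:     0  1  2  3  4  5  6  7  8  9 10 11 12 13 14 15 16
g(k):  0  0  1  1  0  2  1  3  2  2  3  0  2  1  0  0  1
So g(16) = 1.

1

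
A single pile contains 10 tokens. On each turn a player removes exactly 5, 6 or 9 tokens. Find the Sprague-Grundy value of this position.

2

Grundy values for subtraction set {5, 6, 9}:
k:     0  1  2  3  4  5  6  7  8  9 10
g(k):  0  0  0  0  0  1  1  1  1  1  2
So g(10) = 2.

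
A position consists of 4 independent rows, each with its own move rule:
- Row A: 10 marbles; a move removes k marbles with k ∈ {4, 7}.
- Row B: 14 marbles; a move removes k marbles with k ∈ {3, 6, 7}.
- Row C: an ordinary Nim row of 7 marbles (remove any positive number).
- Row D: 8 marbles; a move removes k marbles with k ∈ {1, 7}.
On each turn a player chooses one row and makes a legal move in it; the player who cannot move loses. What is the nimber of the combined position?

4

Build the Grundy sequence for row A with g(k) = mex{g(k−s) : s ∈ {4, 7}, s ≤ k}:
g(0) = mex{} = 0
g(1) = mex{} = 0
g(2) = mex{} = 0
g(3) = mex{} = 0
g(4) = mex{0} = 1
g(5) = mex{0} = 1
g(6) = mex{0} = 1
g(7) = mex{0} = 1
g(8) = mex{0,1} = 2
g(9) = mex{0,1} = 2
g(10) = mex{0,1} = 2
So g(10) = 2.
For row B, compute g(0), g(1), … with moves {3, 6, 7}:
g(0) = mex{} = 0
g(1) = mex{} = 0
g(2) = mex{} = 0
g(3) = mex{0} = 1
g(4) = mex{0} = 1
g(5) = mex{0} = 1
g(6) = mex{0,1} = 2
g(7) = mex{0,1} = 2
g(8) = mex{0,1} = 2
g(9) = mex{0,1,2} = 3
g(10) = mex{1,2} = 0
g(11) = mex{1,2} = 0
g(12) = mex{1,2,3} = 0
g(13) = mex{0,2} = 1
g(14) = mex{0,2} = 1
So g(14) = 1.
Row C is a plain Nim row of size 7, so its Grundy value is 7.
Grundy values for row D (subtraction set {1, 7}):
g(0) = mex{} = 0
g(1) = mex{0} = 1
g(2) = mex{1} = 0
g(3) = mex{0} = 1
g(4) = mex{1} = 0
g(5) = mex{0} = 1
g(6) = mex{1} = 0
g(7) = mex{0} = 1
g(8) = mex{1} = 0
So g(8) = 0.
By the Sprague-Grundy theorem, the Grundy value of a sum of independent games is the XOR of the component values.
Combined value = 2 XOR 1 XOR 7 XOR 0 = 4.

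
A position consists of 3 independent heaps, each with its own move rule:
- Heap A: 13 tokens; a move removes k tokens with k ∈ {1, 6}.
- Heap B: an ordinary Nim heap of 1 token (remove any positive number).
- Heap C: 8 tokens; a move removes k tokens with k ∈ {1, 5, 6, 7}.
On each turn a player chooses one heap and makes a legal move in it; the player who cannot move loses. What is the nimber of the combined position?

For heap A, compute g(0), g(1), … with moves {1, 6}:
g(0) = mex{} = 0
g(1) = mex{0} = 1
g(2) = mex{1} = 0
g(3) = mex{0} = 1
g(4) = mex{1} = 0
g(5) = mex{0} = 1
g(6) = mex{0,1} = 2
g(7) = mex{1,2} = 0
g(8) = mex{0} = 1
g(9) = mex{1} = 0
g(10) = mex{0} = 1
g(11) = mex{1} = 0
g(12) = mex{0,2} = 1
g(13) = mex{0,1} = 2
So g(13) = 2.
Heap B is a plain Nim heap of size 1, so its Grundy value is 1.
For heap C, compute g(0), g(1), … with moves {1, 5, 6, 7}:
k:     0  1  2  3  4  5  6  7  8
g(k):  0  1  0  1  0  1  2  3  2
So g(8) = 2.
By the Sprague-Grundy theorem, the Grundy value of a sum of independent games is the XOR of the component values.
Combined value = 2 XOR 1 XOR 2 = 1.

1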